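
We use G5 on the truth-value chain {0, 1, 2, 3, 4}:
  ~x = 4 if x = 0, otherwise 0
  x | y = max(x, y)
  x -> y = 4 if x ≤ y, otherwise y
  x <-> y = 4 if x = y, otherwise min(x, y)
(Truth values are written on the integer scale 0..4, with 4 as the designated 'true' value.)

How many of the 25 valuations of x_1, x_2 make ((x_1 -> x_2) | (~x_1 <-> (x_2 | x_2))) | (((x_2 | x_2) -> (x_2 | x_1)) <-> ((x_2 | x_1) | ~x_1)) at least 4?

value 4: 22 assignments (counts)
value 3: 2 assignments
value 2: 1 assignment
So 22 of the 25 assignments meet the threshold.

22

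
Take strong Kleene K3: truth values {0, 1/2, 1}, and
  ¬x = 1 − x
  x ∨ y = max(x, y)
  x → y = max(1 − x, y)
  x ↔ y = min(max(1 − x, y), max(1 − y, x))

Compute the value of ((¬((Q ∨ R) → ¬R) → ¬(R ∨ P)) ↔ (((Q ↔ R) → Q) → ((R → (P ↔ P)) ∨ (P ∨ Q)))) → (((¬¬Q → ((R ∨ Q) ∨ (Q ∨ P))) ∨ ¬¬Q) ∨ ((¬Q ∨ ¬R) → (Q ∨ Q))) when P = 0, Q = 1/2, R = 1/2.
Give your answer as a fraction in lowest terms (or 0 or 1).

Q ∨ R = 1/2 ∨ 1/2 = 1/2
¬R = ¬1/2 = 1/2
(Q ∨ R) → ¬R = 1/2 → 1/2 = 1/2
¬((Q ∨ R) → ¬R) = ¬1/2 = 1/2
R ∨ P = 1/2 ∨ 0 = 1/2
¬(R ∨ P) = ¬1/2 = 1/2
¬((Q ∨ R) → ¬R) → ¬(R ∨ P) = 1/2 → 1/2 = 1/2
Q ↔ R = 1/2 ↔ 1/2 = 1/2
(Q ↔ R) → Q = 1/2 → 1/2 = 1/2
P ↔ P = 0 ↔ 0 = 1
R → (P ↔ P) = 1/2 → 1 = 1
P ∨ Q = 0 ∨ 1/2 = 1/2
(R → (P ↔ P)) ∨ (P ∨ Q) = 1 ∨ 1/2 = 1
((Q ↔ R) → Q) → ((R → (P ↔ P)) ∨ (P ∨ Q)) = 1/2 → 1 = 1
(¬((Q ∨ R) → ¬R) → ¬(R ∨ P)) ↔ (((Q ↔ R) → Q) → ((R → (P ↔ P)) ∨ (P ∨ Q))) = 1/2 ↔ 1 = 1/2
¬Q = ¬1/2 = 1/2
¬¬Q = ¬1/2 = 1/2
R ∨ Q = 1/2 ∨ 1/2 = 1/2
Q ∨ P = 1/2 ∨ 0 = 1/2
(R ∨ Q) ∨ (Q ∨ P) = 1/2 ∨ 1/2 = 1/2
¬¬Q → ((R ∨ Q) ∨ (Q ∨ P)) = 1/2 → 1/2 = 1/2
¬Q = ¬1/2 = 1/2
¬¬Q = ¬1/2 = 1/2
(¬¬Q → ((R ∨ Q) ∨ (Q ∨ P))) ∨ ¬¬Q = 1/2 ∨ 1/2 = 1/2
¬Q = ¬1/2 = 1/2
¬R = ¬1/2 = 1/2
¬Q ∨ ¬R = 1/2 ∨ 1/2 = 1/2
Q ∨ Q = 1/2 ∨ 1/2 = 1/2
(¬Q ∨ ¬R) → (Q ∨ Q) = 1/2 → 1/2 = 1/2
((¬¬Q → ((R ∨ Q) ∨ (Q ∨ P))) ∨ ¬¬Q) ∨ ((¬Q ∨ ¬R) → (Q ∨ Q)) = 1/2 ∨ 1/2 = 1/2
((¬((Q ∨ R) → ¬R) → ¬(R ∨ P)) ↔ (((Q ↔ R) → Q) → ((R → (P ↔ P)) ∨ (P ∨ Q)))) → (((¬¬Q → ((R ∨ Q) ∨ (Q ∨ P))) ∨ ¬¬Q) ∨ ((¬Q ∨ ¬R) → (Q ∨ Q))) = 1/2 → 1/2 = 1/2

1/2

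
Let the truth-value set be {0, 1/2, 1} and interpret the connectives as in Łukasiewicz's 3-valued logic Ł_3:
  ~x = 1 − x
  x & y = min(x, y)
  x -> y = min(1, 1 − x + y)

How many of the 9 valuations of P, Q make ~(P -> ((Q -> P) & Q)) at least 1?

P = 0, Q = 0 ↦ 0  <
P = 0, Q = 1/2 ↦ 0  <
P = 0, Q = 1 ↦ 0  <
P = 1/2, Q = 0 ↦ 1/2  <
P = 1/2, Q = 1/2 ↦ 0  <
P = 1/2, Q = 1 ↦ 0  <
P = 1, Q = 0 ↦ 1  ≥
P = 1, Q = 1/2 ↦ 1/2  <
P = 1, Q = 1 ↦ 0  <
So 1 of the 9 assignments meets the threshold.

1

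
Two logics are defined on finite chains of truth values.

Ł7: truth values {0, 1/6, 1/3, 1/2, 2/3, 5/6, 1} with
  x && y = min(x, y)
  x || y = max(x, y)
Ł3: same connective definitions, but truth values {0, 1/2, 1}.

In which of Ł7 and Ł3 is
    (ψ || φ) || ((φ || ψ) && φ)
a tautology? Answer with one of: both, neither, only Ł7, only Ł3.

In Ł7: at φ = 0, ψ = 0 the value is 0 — not a tautology.
In Ł3: at φ = 0, ψ = 0 the value is 0 — not a tautology.

neither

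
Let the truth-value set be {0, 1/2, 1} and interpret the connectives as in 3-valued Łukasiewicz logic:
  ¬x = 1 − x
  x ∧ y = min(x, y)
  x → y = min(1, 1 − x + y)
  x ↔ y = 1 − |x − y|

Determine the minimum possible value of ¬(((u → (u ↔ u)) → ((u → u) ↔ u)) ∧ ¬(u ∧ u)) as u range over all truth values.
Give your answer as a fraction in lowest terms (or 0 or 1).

Take u = 1/2:
u ↔ u = 1/2 ↔ 1/2 = 1
u → (u ↔ u) = 1/2 → 1 = 1
u → u = 1/2 → 1/2 = 1
(u → u) ↔ u = 1 ↔ 1/2 = 1/2
(u → (u ↔ u)) → ((u → u) ↔ u) = 1 → 1/2 = 1/2
u ∧ u = 1/2 ∧ 1/2 = 1/2
¬(u ∧ u) = ¬1/2 = 1/2
((u → (u ↔ u)) → ((u → u) ↔ u)) ∧ ¬(u ∧ u) = 1/2 ∧ 1/2 = 1/2
¬(((u → (u ↔ u)) → ((u → u) ↔ u)) ∧ ¬(u ∧ u)) = ¬1/2 = 1/2
No assignment yields a value below 1/2, so this is the minimum.

1/2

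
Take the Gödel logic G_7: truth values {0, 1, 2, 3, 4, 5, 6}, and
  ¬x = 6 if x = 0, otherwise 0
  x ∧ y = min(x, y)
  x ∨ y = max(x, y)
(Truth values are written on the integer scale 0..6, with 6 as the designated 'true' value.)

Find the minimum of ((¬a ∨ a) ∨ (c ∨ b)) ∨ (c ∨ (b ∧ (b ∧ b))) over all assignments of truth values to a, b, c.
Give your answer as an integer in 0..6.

1

Take a = 1, b = 0, c = 0:
¬a = ¬1 = 0
¬a ∨ a = 0 ∨ 1 = 1
c ∨ b = 0 ∨ 0 = 0
(¬a ∨ a) ∨ (c ∨ b) = 1 ∨ 0 = 1
b ∧ b = 0 ∧ 0 = 0
b ∧ (b ∧ b) = 0 ∧ 0 = 0
c ∨ (b ∧ (b ∧ b)) = 0 ∨ 0 = 0
((¬a ∨ a) ∨ (c ∨ b)) ∨ (c ∨ (b ∧ (b ∧ b))) = 1 ∨ 0 = 1
No assignment yields a value below 1, so this is the minimum.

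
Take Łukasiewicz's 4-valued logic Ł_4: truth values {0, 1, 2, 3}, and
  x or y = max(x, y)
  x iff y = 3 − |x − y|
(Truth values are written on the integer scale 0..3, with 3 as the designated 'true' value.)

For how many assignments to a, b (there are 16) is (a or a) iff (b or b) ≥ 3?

4

a = 0, b = 0 ↦ 3  ≥
a = 0, b = 1 ↦ 2  <
a = 0, b = 2 ↦ 1  <
a = 0, b = 3 ↦ 0  <
a = 1, b = 0 ↦ 2  <
a = 1, b = 1 ↦ 3  ≥
a = 1, b = 2 ↦ 2  <
a = 1, b = 3 ↦ 1  <
a = 2, b = 0 ↦ 1  <
a = 2, b = 1 ↦ 2  <
a = 2, b = 2 ↦ 3  ≥
a = 2, b = 3 ↦ 2  <
a = 3, b = 0 ↦ 0  <
a = 3, b = 1 ↦ 1  <
a = 3, b = 2 ↦ 2  <
a = 3, b = 3 ↦ 3  ≥
So 4 of the 16 assignments meet the threshold.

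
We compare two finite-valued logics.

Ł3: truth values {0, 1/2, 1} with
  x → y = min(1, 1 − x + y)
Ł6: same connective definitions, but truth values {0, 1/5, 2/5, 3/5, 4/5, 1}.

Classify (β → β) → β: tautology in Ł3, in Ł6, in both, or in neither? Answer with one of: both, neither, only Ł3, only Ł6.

In Ł3: at β = 0 the value is 0 — not a tautology.
In Ł6: at β = 0 the value is 0 — not a tautology.

neither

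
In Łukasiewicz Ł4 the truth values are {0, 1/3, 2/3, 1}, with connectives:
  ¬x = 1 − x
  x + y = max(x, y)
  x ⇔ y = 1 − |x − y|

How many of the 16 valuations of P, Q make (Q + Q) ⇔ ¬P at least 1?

4

P = 0, Q = 0 ↦ 0  <
P = 0, Q = 1/3 ↦ 1/3  <
P = 0, Q = 2/3 ↦ 2/3  <
P = 0, Q = 1 ↦ 1  ≥
P = 1/3, Q = 0 ↦ 1/3  <
P = 1/3, Q = 1/3 ↦ 2/3  <
P = 1/3, Q = 2/3 ↦ 1  ≥
P = 1/3, Q = 1 ↦ 2/3  <
P = 2/3, Q = 0 ↦ 2/3  <
P = 2/3, Q = 1/3 ↦ 1  ≥
P = 2/3, Q = 2/3 ↦ 2/3  <
P = 2/3, Q = 1 ↦ 1/3  <
P = 1, Q = 0 ↦ 1  ≥
P = 1, Q = 1/3 ↦ 2/3  <
P = 1, Q = 2/3 ↦ 1/3  <
P = 1, Q = 1 ↦ 0  <
So 4 of the 16 assignments meet the threshold.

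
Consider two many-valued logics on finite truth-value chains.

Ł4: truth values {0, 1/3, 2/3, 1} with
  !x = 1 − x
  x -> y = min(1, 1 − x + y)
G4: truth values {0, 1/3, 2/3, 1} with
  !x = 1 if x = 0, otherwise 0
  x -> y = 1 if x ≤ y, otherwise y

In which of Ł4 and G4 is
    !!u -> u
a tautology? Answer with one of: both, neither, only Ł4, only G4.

only Ł4

In Ł4: every assignment gives 1 — tautology.
In G4: at u = 1/3 the value is 1/3 — not a tautology.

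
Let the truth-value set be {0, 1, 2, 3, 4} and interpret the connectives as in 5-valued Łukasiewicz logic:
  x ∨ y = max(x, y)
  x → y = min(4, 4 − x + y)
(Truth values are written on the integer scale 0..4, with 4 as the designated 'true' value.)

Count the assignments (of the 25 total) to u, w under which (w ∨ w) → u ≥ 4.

value 4: 15 assignments (counts)
value 3: 4 assignments
value 2: 3 assignments
value 1: 2 assignments
value 0: 1 assignment
So 15 of the 25 assignments meet the threshold.

15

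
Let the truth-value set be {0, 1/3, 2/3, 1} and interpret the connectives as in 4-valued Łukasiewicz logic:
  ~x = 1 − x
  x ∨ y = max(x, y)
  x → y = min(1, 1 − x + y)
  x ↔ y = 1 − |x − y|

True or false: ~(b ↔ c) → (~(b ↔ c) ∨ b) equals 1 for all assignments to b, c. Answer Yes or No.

Yes

b = 0, c = 0 ↦ 1
b = 0, c = 1/3 ↦ 1
b = 0, c = 2/3 ↦ 1
b = 0, c = 1 ↦ 1
b = 1/3, c = 0 ↦ 1
b = 1/3, c = 1/3 ↦ 1
b = 1/3, c = 2/3 ↦ 1
b = 1/3, c = 1 ↦ 1
b = 2/3, c = 0 ↦ 1
b = 2/3, c = 1/3 ↦ 1
b = 2/3, c = 2/3 ↦ 1
b = 2/3, c = 1 ↦ 1
b = 1, c = 0 ↦ 1
b = 1, c = 1/3 ↦ 1
b = 1, c = 2/3 ↦ 1
b = 1, c = 1 ↦ 1
Every assignment gives a value ≥ 1.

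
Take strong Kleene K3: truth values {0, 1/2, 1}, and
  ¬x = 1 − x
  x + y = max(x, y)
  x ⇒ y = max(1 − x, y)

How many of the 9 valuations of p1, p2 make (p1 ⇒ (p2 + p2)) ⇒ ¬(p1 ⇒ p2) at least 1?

1

p1 = 0, p2 = 0 ↦ 0  <
p1 = 0, p2 = 1/2 ↦ 0  <
p1 = 0, p2 = 1 ↦ 0  <
p1 = 1/2, p2 = 0 ↦ 1/2  <
p1 = 1/2, p2 = 1/2 ↦ 1/2  <
p1 = 1/2, p2 = 1 ↦ 0  <
p1 = 1, p2 = 0 ↦ 1  ≥
p1 = 1, p2 = 1/2 ↦ 1/2  <
p1 = 1, p2 = 1 ↦ 0  <
So 1 of the 9 assignments meets the threshold.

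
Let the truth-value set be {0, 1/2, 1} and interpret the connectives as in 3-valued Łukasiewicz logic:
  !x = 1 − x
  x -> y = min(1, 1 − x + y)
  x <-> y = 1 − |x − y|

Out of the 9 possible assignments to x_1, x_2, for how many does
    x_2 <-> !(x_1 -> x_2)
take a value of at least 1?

2

x_1 = 0, x_2 = 0 ↦ 1  ≥
x_1 = 0, x_2 = 1/2 ↦ 1/2  <
x_1 = 0, x_2 = 1 ↦ 0  <
x_1 = 1/2, x_2 = 0 ↦ 1/2  <
x_1 = 1/2, x_2 = 1/2 ↦ 1/2  <
x_1 = 1/2, x_2 = 1 ↦ 0  <
x_1 = 1, x_2 = 0 ↦ 0  <
x_1 = 1, x_2 = 1/2 ↦ 1  ≥
x_1 = 1, x_2 = 1 ↦ 0  <
So 2 of the 9 assignments meet the threshold.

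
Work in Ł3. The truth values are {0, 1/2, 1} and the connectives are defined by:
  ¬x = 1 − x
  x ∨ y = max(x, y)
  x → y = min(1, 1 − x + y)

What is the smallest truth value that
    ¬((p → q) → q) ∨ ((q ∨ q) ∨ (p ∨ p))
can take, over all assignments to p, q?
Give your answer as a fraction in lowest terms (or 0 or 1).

1/2

Take p = 0, q = 1/2:
p → q = 0 → 1/2 = 1
(p → q) → q = 1 → 1/2 = 1/2
¬((p → q) → q) = ¬1/2 = 1/2
q ∨ q = 1/2 ∨ 1/2 = 1/2
p ∨ p = 0 ∨ 0 = 0
(q ∨ q) ∨ (p ∨ p) = 1/2 ∨ 0 = 1/2
¬((p → q) → q) ∨ ((q ∨ q) ∨ (p ∨ p)) = 1/2 ∨ 1/2 = 1/2
No assignment yields a value below 1/2, so this is the minimum.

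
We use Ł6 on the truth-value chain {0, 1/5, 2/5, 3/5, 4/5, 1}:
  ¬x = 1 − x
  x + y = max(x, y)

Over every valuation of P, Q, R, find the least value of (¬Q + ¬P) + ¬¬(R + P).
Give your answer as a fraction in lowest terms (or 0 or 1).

Take P = 2/5, Q = 2/5, R = 0:
¬Q = ¬2/5 = 3/5
¬P = ¬2/5 = 3/5
¬Q + ¬P = 3/5 + 3/5 = 3/5
R + P = 0 + 2/5 = 2/5
¬(R + P) = ¬2/5 = 3/5
¬¬(R + P) = ¬3/5 = 2/5
(¬Q + ¬P) + ¬¬(R + P) = 3/5 + 2/5 = 3/5
No assignment yields a value below 3/5, so this is the minimum.

3/5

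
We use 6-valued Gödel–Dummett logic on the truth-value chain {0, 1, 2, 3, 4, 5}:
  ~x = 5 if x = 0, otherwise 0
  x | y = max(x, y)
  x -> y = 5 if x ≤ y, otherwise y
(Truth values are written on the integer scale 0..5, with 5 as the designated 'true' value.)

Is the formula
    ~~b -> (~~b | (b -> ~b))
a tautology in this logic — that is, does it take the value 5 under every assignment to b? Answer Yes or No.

b = 0 ↦ 5
b = 1 ↦ 5
b = 2 ↦ 5
b = 3 ↦ 5
b = 4 ↦ 5
b = 5 ↦ 5
Every assignment gives a value ≥ 5.

Yes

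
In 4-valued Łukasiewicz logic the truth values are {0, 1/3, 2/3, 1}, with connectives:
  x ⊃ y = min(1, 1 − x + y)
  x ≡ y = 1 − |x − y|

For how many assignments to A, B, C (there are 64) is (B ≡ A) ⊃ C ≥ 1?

36

value 1: 36 assignments (counts)
value 2/3: 14 assignments
value 1/3: 10 assignments
value 0: 4 assignments
So 36 of the 64 assignments meet the threshold.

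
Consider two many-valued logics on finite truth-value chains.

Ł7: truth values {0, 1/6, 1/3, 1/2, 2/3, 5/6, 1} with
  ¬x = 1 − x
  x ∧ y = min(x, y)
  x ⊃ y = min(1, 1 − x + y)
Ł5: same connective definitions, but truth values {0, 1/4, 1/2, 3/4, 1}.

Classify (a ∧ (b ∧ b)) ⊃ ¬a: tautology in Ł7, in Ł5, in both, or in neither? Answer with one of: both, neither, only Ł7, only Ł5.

In Ł7: at a = 2/3, b = 1/2 the value is 5/6 — not a tautology.
In Ł5: at a = 3/4, b = 1/2 the value is 3/4 — not a tautology.

neither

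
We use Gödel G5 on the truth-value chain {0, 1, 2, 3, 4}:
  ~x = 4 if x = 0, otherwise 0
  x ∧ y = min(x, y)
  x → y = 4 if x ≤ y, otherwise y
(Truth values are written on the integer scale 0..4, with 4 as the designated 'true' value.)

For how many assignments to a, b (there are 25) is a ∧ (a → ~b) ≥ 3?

2

value 4: 1 assignment (counts)
value 3: 1 assignment (counts)
value 2: 1 assignment
value 1: 1 assignment
value 0: 21 assignments
So 2 of the 25 assignments meet the threshold.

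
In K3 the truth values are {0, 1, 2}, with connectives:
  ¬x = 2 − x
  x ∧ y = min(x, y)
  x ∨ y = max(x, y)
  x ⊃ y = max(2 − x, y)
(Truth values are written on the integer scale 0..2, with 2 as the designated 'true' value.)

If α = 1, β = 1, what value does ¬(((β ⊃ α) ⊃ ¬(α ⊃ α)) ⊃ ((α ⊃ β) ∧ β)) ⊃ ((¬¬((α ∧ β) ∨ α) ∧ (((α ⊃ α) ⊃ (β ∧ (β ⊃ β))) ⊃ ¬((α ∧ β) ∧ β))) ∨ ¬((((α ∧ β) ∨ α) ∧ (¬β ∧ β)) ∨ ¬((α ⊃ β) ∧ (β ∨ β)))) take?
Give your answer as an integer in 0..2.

β ⊃ α = 1 ⊃ 1 = 1
α ⊃ α = 1 ⊃ 1 = 1
¬(α ⊃ α) = ¬1 = 1
(β ⊃ α) ⊃ ¬(α ⊃ α) = 1 ⊃ 1 = 1
α ⊃ β = 1 ⊃ 1 = 1
(α ⊃ β) ∧ β = 1 ∧ 1 = 1
((β ⊃ α) ⊃ ¬(α ⊃ α)) ⊃ ((α ⊃ β) ∧ β) = 1 ⊃ 1 = 1
¬(((β ⊃ α) ⊃ ¬(α ⊃ α)) ⊃ ((α ⊃ β) ∧ β)) = ¬1 = 1
α ∧ β = 1 ∧ 1 = 1
(α ∧ β) ∨ α = 1 ∨ 1 = 1
¬((α ∧ β) ∨ α) = ¬1 = 1
¬¬((α ∧ β) ∨ α) = ¬1 = 1
α ⊃ α = 1 ⊃ 1 = 1
β ⊃ β = 1 ⊃ 1 = 1
β ∧ (β ⊃ β) = 1 ∧ 1 = 1
(α ⊃ α) ⊃ (β ∧ (β ⊃ β)) = 1 ⊃ 1 = 1
α ∧ β = 1 ∧ 1 = 1
(α ∧ β) ∧ β = 1 ∧ 1 = 1
¬((α ∧ β) ∧ β) = ¬1 = 1
((α ⊃ α) ⊃ (β ∧ (β ⊃ β))) ⊃ ¬((α ∧ β) ∧ β) = 1 ⊃ 1 = 1
¬¬((α ∧ β) ∨ α) ∧ (((α ⊃ α) ⊃ (β ∧ (β ⊃ β))) ⊃ ¬((α ∧ β) ∧ β)) = 1 ∧ 1 = 1
α ∧ β = 1 ∧ 1 = 1
(α ∧ β) ∨ α = 1 ∨ 1 = 1
¬β = ¬1 = 1
¬β ∧ β = 1 ∧ 1 = 1
((α ∧ β) ∨ α) ∧ (¬β ∧ β) = 1 ∧ 1 = 1
α ⊃ β = 1 ⊃ 1 = 1
β ∨ β = 1 ∨ 1 = 1
(α ⊃ β) ∧ (β ∨ β) = 1 ∧ 1 = 1
¬((α ⊃ β) ∧ (β ∨ β)) = ¬1 = 1
(((α ∧ β) ∨ α) ∧ (¬β ∧ β)) ∨ ¬((α ⊃ β) ∧ (β ∨ β)) = 1 ∨ 1 = 1
¬((((α ∧ β) ∨ α) ∧ (¬β ∧ β)) ∨ ¬((α ⊃ β) ∧ (β ∨ β))) = ¬1 = 1
(¬¬((α ∧ β) ∨ α) ∧ (((α ⊃ α) ⊃ (β ∧ (β ⊃ β))) ⊃ ¬((α ∧ β) ∧ β))) ∨ ¬((((α ∧ β) ∨ α) ∧ (¬β ∧ β)) ∨ ¬((α ⊃ β) ∧ (β ∨ β))) = 1 ∨ 1 = 1
¬(((β ⊃ α) ⊃ ¬(α ⊃ α)) ⊃ ((α ⊃ β) ∧ β)) ⊃ ((¬¬((α ∧ β) ∨ α) ∧ (((α ⊃ α) ⊃ (β ∧ (β ⊃ β))) ⊃ ¬((α ∧ β) ∧ β))) ∨ ¬((((α ∧ β) ∨ α) ∧ (¬β ∧ β)) ∨ ¬((α ⊃ β) ∧ (β ∨ β)))) = 1 ⊃ 1 = 1

1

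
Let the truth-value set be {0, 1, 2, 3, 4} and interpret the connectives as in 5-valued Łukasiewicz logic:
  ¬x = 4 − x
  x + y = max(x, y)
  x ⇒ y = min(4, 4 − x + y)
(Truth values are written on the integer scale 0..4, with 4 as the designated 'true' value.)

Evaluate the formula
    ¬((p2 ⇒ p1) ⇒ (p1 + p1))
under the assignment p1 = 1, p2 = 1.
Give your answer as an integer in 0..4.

p2 ⇒ p1 = 1 ⇒ 1 = 4
p1 + p1 = 1 + 1 = 1
(p2 ⇒ p1) ⇒ (p1 + p1) = 4 ⇒ 1 = 1
¬((p2 ⇒ p1) ⇒ (p1 + p1)) = ¬1 = 3

3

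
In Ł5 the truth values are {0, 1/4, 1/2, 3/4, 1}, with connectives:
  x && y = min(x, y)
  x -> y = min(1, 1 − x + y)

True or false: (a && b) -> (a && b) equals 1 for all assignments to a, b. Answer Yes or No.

At a = 1/2, b = 1/2, for instance:
a && b = 1/2 && 1/2 = 1/2
(a && b) -> (a && b) = 1/2 -> 1/2 = 1
and checking the remaining 24 assignments likewise gives ≥ 1 in every case.

Yes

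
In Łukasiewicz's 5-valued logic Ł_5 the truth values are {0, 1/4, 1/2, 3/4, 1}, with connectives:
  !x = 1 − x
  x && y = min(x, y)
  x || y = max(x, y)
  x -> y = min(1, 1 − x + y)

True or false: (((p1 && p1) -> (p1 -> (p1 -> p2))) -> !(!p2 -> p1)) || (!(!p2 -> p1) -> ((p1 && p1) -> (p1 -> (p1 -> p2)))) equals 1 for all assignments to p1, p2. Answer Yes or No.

At p1 = 1/4, p2 = 1/2, for instance:
p1 && p1 = 1/4 && 1/4 = 1/4
p1 -> p2 = 1/4 -> 1/2 = 1
p1 -> (p1 -> p2) = 1/4 -> 1 = 1
(p1 && p1) -> (p1 -> (p1 -> p2)) = 1/4 -> 1 = 1
!p2 = !1/2 = 1/2
!p2 -> p1 = 1/2 -> 1/4 = 3/4
!(!p2 -> p1) = !3/4 = 1/4
((p1 && p1) -> (p1 -> (p1 -> p2))) -> !(!p2 -> p1) = 1 -> 1/4 = 1/4
!(!p2 -> p1) -> ((p1 && p1) -> (p1 -> (p1 -> p2))) = 1/4 -> 1 = 1
(((p1 && p1) -> (p1 -> (p1 -> p2))) -> !(!p2 -> p1)) || (!(!p2 -> p1) -> ((p1 && p1) -> (p1 -> (p1 -> p2)))) = 1/4 || 1 = 1
and checking the remaining 24 assignments likewise gives ≥ 1 in every case.

Yes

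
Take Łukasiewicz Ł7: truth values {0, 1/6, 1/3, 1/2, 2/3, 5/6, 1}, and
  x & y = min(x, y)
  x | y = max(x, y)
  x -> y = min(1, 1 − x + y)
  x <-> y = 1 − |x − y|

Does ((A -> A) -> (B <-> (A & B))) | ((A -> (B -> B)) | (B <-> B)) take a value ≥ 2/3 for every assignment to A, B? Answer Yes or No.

At A = 0, B = 1/2, for instance:
A -> A = 0 -> 0 = 1
A & B = 0 & 1/2 = 0
B <-> (A & B) = 1/2 <-> 0 = 1/2
(A -> A) -> (B <-> (A & B)) = 1 -> 1/2 = 1/2
B -> B = 1/2 -> 1/2 = 1
A -> (B -> B) = 0 -> 1 = 1
B <-> B = 1/2 <-> 1/2 = 1
(A -> (B -> B)) | (B <-> B) = 1 | 1 = 1
((A -> A) -> (B <-> (A & B))) | ((A -> (B -> B)) | (B <-> B)) = 1/2 | 1 = 1
and checking the remaining 48 assignments likewise gives ≥ 2/3 in every case.

Yes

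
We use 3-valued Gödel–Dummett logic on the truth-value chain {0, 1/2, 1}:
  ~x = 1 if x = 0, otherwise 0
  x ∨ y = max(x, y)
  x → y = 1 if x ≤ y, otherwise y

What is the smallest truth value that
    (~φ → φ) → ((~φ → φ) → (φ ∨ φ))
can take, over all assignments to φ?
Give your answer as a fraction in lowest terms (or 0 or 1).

Take φ = 1/2:
~φ = ~1/2 = 0
~φ → φ = 0 → 1/2 = 1
~φ = ~1/2 = 0
~φ → φ = 0 → 1/2 = 1
φ ∨ φ = 1/2 ∨ 1/2 = 1/2
(~φ → φ) → (φ ∨ φ) = 1 → 1/2 = 1/2
(~φ → φ) → ((~φ → φ) → (φ ∨ φ)) = 1 → 1/2 = 1/2
No assignment yields a value below 1/2, so this is the minimum.

1/2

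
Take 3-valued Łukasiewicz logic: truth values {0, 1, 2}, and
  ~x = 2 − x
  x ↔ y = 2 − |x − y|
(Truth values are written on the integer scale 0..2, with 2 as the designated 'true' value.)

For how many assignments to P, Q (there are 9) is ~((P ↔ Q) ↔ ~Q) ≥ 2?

P = 0, Q = 0 ↦ 0  <
P = 0, Q = 1 ↦ 0  <
P = 0, Q = 2 ↦ 0  <
P = 1, Q = 0 ↦ 1  <
P = 1, Q = 1 ↦ 1  <
P = 1, Q = 2 ↦ 1  <
P = 2, Q = 0 ↦ 2  ≥
P = 2, Q = 1 ↦ 0  <
P = 2, Q = 2 ↦ 2  ≥
So 2 of the 9 assignments meet the threshold.

2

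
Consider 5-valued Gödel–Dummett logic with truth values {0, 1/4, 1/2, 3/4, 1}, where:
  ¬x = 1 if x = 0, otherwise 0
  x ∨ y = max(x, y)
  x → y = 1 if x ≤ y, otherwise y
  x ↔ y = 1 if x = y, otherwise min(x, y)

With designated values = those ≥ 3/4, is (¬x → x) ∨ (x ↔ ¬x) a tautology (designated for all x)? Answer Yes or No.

Counterexample: take x = 0.
¬x = ¬0 = 1
¬x → x = 1 → 0 = 0
¬x = ¬0 = 1
x ↔ ¬x = 0 ↔ 1 = 0
(¬x → x) ∨ (x ↔ ¬x) = 0 ∨ 0 = 0
This gives 0, which is below 3/4.

No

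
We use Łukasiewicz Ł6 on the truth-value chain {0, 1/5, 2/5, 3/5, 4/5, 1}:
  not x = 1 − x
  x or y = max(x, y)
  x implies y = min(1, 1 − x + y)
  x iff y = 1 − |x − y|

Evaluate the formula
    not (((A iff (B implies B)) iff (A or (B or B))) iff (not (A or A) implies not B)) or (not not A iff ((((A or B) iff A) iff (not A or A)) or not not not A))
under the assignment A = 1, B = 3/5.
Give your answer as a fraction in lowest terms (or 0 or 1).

B implies B = 3/5 implies 3/5 = 1
A iff (B implies B) = 1 iff 1 = 1
B or B = 3/5 or 3/5 = 3/5
A or (B or B) = 1 or 3/5 = 1
(A iff (B implies B)) iff (A or (B or B)) = 1 iff 1 = 1
A or A = 1 or 1 = 1
not (A or A) = not 1 = 0
not B = not 3/5 = 2/5
not (A or A) implies not B = 0 implies 2/5 = 1
((A iff (B implies B)) iff (A or (B or B))) iff (not (A or A) implies not B) = 1 iff 1 = 1
not (((A iff (B implies B)) iff (A or (B or B))) iff (not (A or A) implies not B)) = not 1 = 0
not A = not 1 = 0
not not A = not 0 = 1
A or B = 1 or 3/5 = 1
(A or B) iff A = 1 iff 1 = 1
not A = not 1 = 0
not A or A = 0 or 1 = 1
((A or B) iff A) iff (not A or A) = 1 iff 1 = 1
not A = not 1 = 0
not not A = not 0 = 1
not not not A = not 1 = 0
(((A or B) iff A) iff (not A or A)) or not not not A = 1 or 0 = 1
not not A iff ((((A or B) iff A) iff (not A or A)) or not not not A) = 1 iff 1 = 1
not (((A iff (B implies B)) iff (A or (B or B))) iff (not (A or A) implies not B)) or (not not A iff ((((A or B) iff A) iff (not A or A)) or not not not A)) = 0 or 1 = 1

1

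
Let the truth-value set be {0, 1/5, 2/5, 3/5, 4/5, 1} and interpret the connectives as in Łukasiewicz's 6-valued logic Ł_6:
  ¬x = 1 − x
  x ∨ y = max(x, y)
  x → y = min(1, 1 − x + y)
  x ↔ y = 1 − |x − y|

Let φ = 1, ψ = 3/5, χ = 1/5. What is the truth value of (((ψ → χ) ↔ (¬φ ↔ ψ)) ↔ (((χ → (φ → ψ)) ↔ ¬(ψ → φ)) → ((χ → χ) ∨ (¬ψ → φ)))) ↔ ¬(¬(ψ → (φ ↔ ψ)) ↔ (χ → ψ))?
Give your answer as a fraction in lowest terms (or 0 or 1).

ψ → χ = 3/5 → 1/5 = 3/5
¬φ = ¬1 = 0
¬φ ↔ ψ = 0 ↔ 3/5 = 2/5
(ψ → χ) ↔ (¬φ ↔ ψ) = 3/5 ↔ 2/5 = 4/5
φ → ψ = 1 → 3/5 = 3/5
χ → (φ → ψ) = 1/5 → 3/5 = 1
ψ → φ = 3/5 → 1 = 1
¬(ψ → φ) = ¬1 = 0
(χ → (φ → ψ)) ↔ ¬(ψ → φ) = 1 ↔ 0 = 0
χ → χ = 1/5 → 1/5 = 1
¬ψ = ¬3/5 = 2/5
¬ψ → φ = 2/5 → 1 = 1
(χ → χ) ∨ (¬ψ → φ) = 1 ∨ 1 = 1
((χ → (φ → ψ)) ↔ ¬(ψ → φ)) → ((χ → χ) ∨ (¬ψ → φ)) = 0 → 1 = 1
((ψ → χ) ↔ (¬φ ↔ ψ)) ↔ (((χ → (φ → ψ)) ↔ ¬(ψ → φ)) → ((χ → χ) ∨ (¬ψ → φ))) = 4/5 ↔ 1 = 4/5
φ ↔ ψ = 1 ↔ 3/5 = 3/5
ψ → (φ ↔ ψ) = 3/5 → 3/5 = 1
¬(ψ → (φ ↔ ψ)) = ¬1 = 0
χ → ψ = 1/5 → 3/5 = 1
¬(ψ → (φ ↔ ψ)) ↔ (χ → ψ) = 0 ↔ 1 = 0
¬(¬(ψ → (φ ↔ ψ)) ↔ (χ → ψ)) = ¬0 = 1
(((ψ → χ) ↔ (¬φ ↔ ψ)) ↔ (((χ → (φ → ψ)) ↔ ¬(ψ → φ)) → ((χ → χ) ∨ (¬ψ → φ)))) ↔ ¬(¬(ψ → (φ ↔ ψ)) ↔ (χ → ψ)) = 4/5 ↔ 1 = 4/5

4/5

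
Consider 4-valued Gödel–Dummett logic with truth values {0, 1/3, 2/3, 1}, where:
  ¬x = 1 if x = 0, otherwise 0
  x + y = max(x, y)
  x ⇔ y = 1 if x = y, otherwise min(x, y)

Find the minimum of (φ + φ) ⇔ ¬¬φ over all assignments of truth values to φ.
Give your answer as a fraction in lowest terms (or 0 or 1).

1/3

Take φ = 1/3:
φ + φ = 1/3 + 1/3 = 1/3
¬φ = ¬1/3 = 0
¬¬φ = ¬0 = 1
(φ + φ) ⇔ ¬¬φ = 1/3 ⇔ 1 = 1/3
No assignment yields a value below 1/3, so this is the minimum.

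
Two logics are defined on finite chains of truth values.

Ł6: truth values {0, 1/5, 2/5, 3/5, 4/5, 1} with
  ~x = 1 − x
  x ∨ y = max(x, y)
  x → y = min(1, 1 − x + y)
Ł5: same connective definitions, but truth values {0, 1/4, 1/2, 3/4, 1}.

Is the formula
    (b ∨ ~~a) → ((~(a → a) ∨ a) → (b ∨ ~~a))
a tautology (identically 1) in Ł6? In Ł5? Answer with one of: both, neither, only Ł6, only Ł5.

In Ł6: every assignment gives 1 — tautology.
In Ł5: every assignment gives 1 — tautology.

both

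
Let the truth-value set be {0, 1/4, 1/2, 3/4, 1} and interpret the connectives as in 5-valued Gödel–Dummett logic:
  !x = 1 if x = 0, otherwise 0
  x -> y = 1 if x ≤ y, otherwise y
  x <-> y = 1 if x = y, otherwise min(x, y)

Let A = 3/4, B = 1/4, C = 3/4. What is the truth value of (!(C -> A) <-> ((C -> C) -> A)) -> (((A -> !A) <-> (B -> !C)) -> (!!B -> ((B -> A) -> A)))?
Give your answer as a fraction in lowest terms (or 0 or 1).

1

C -> A = 3/4 -> 3/4 = 1
!(C -> A) = !1 = 0
C -> C = 3/4 -> 3/4 = 1
(C -> C) -> A = 1 -> 3/4 = 3/4
!(C -> A) <-> ((C -> C) -> A) = 0 <-> 3/4 = 0
!A = !3/4 = 0
A -> !A = 3/4 -> 0 = 0
!C = !3/4 = 0
B -> !C = 1/4 -> 0 = 0
(A -> !A) <-> (B -> !C) = 0 <-> 0 = 1
!B = !1/4 = 0
!!B = !0 = 1
B -> A = 1/4 -> 3/4 = 1
(B -> A) -> A = 1 -> 3/4 = 3/4
!!B -> ((B -> A) -> A) = 1 -> 3/4 = 3/4
((A -> !A) <-> (B -> !C)) -> (!!B -> ((B -> A) -> A)) = 1 -> 3/4 = 3/4
(!(C -> A) <-> ((C -> C) -> A)) -> (((A -> !A) <-> (B -> !C)) -> (!!B -> ((B -> A) -> A))) = 0 -> 3/4 = 1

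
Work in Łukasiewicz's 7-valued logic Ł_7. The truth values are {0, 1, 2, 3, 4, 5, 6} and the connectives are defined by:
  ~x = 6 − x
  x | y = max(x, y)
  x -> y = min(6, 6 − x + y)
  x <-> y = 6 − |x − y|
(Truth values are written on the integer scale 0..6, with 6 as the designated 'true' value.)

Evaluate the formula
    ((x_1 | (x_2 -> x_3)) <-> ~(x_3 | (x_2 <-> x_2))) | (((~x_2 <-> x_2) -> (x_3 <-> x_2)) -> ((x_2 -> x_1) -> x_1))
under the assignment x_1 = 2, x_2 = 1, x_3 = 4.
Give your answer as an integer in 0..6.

2

x_2 -> x_3 = 1 -> 4 = 6
x_1 | (x_2 -> x_3) = 2 | 6 = 6
x_2 <-> x_2 = 1 <-> 1 = 6
x_3 | (x_2 <-> x_2) = 4 | 6 = 6
~(x_3 | (x_2 <-> x_2)) = ~6 = 0
(x_1 | (x_2 -> x_3)) <-> ~(x_3 | (x_2 <-> x_2)) = 6 <-> 0 = 0
~x_2 = ~1 = 5
~x_2 <-> x_2 = 5 <-> 1 = 2
x_3 <-> x_2 = 4 <-> 1 = 3
(~x_2 <-> x_2) -> (x_3 <-> x_2) = 2 -> 3 = 6
x_2 -> x_1 = 1 -> 2 = 6
(x_2 -> x_1) -> x_1 = 6 -> 2 = 2
((~x_2 <-> x_2) -> (x_3 <-> x_2)) -> ((x_2 -> x_1) -> x_1) = 6 -> 2 = 2
((x_1 | (x_2 -> x_3)) <-> ~(x_3 | (x_2 <-> x_2))) | (((~x_2 <-> x_2) -> (x_3 <-> x_2)) -> ((x_2 -> x_1) -> x_1)) = 0 | 2 = 2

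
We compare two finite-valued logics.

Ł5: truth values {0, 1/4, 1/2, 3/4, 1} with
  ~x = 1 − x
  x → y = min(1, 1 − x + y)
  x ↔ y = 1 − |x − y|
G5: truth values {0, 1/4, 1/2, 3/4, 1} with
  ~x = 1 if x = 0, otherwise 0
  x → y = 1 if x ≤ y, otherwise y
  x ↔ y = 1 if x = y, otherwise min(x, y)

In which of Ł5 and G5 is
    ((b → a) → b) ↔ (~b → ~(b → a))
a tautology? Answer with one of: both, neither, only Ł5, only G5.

only Ł5

In Ł5: every assignment gives 1 — tautology.
In G5: at a = 1/4, b = 1/4 the value is 1/4 — not a tautology.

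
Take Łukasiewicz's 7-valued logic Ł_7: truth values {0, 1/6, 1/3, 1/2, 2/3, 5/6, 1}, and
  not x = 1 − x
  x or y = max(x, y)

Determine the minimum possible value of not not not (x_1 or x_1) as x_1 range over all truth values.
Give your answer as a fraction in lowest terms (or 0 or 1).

Take x_1 = 1:
x_1 or x_1 = 1 or 1 = 1
not (x_1 or x_1) = not 1 = 0
not not (x_1 or x_1) = not 0 = 1
not not not (x_1 or x_1) = not 1 = 0
No assignment yields a value below 0, so this is the minimum.

0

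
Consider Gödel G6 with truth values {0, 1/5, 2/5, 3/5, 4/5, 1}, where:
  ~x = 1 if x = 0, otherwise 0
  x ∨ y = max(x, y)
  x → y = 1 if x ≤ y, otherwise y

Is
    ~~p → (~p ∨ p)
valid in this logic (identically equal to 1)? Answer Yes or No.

Counterexample: take p = 1/5.
~p = ~1/5 = 0
~~p = ~0 = 1
~p ∨ p = 0 ∨ 1/5 = 1/5
~~p → (~p ∨ p) = 1 → 1/5 = 1/5
This gives 1/5 ≠ 1.

No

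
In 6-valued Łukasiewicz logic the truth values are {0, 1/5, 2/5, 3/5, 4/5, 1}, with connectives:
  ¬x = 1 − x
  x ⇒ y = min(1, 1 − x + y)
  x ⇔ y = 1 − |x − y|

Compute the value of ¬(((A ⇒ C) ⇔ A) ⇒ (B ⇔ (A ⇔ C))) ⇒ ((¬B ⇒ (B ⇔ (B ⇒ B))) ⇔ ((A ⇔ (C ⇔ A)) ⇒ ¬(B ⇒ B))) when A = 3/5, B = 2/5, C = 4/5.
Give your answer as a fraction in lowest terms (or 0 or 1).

1

A ⇒ C = 3/5 ⇒ 4/5 = 1
(A ⇒ C) ⇔ A = 1 ⇔ 3/5 = 3/5
A ⇔ C = 3/5 ⇔ 4/5 = 4/5
B ⇔ (A ⇔ C) = 2/5 ⇔ 4/5 = 3/5
((A ⇒ C) ⇔ A) ⇒ (B ⇔ (A ⇔ C)) = 3/5 ⇒ 3/5 = 1
¬(((A ⇒ C) ⇔ A) ⇒ (B ⇔ (A ⇔ C))) = ¬1 = 0
¬B = ¬2/5 = 3/5
B ⇒ B = 2/5 ⇒ 2/5 = 1
B ⇔ (B ⇒ B) = 2/5 ⇔ 1 = 2/5
¬B ⇒ (B ⇔ (B ⇒ B)) = 3/5 ⇒ 2/5 = 4/5
C ⇔ A = 4/5 ⇔ 3/5 = 4/5
A ⇔ (C ⇔ A) = 3/5 ⇔ 4/5 = 4/5
B ⇒ B = 2/5 ⇒ 2/5 = 1
¬(B ⇒ B) = ¬1 = 0
(A ⇔ (C ⇔ A)) ⇒ ¬(B ⇒ B) = 4/5 ⇒ 0 = 1/5
(¬B ⇒ (B ⇔ (B ⇒ B))) ⇔ ((A ⇔ (C ⇔ A)) ⇒ ¬(B ⇒ B)) = 4/5 ⇔ 1/5 = 2/5
¬(((A ⇒ C) ⇔ A) ⇒ (B ⇔ (A ⇔ C))) ⇒ ((¬B ⇒ (B ⇔ (B ⇒ B))) ⇔ ((A ⇔ (C ⇔ A)) ⇒ ¬(B ⇒ B))) = 0 ⇒ 2/5 = 1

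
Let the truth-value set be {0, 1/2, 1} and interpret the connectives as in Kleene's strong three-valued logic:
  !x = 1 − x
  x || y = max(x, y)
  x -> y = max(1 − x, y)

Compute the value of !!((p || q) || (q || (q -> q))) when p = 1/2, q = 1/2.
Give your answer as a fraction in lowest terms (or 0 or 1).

1/2

p || q = 1/2 || 1/2 = 1/2
q -> q = 1/2 -> 1/2 = 1/2
q || (q -> q) = 1/2 || 1/2 = 1/2
(p || q) || (q || (q -> q)) = 1/2 || 1/2 = 1/2
!((p || q) || (q || (q -> q))) = !1/2 = 1/2
!!((p || q) || (q || (q -> q))) = !1/2 = 1/2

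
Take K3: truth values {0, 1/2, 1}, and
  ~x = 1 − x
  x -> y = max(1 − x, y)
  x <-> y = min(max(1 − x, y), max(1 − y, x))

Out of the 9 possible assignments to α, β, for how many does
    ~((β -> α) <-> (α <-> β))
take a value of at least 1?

1

α = 0, β = 0 ↦ 0  <
α = 0, β = 1/2 ↦ 1/2  <
α = 0, β = 1 ↦ 0  <
α = 1/2, β = 0 ↦ 1/2  <
α = 1/2, β = 1/2 ↦ 1/2  <
α = 1/2, β = 1 ↦ 1/2  <
α = 1, β = 0 ↦ 1  ≥
α = 1, β = 1/2 ↦ 1/2  <
α = 1, β = 1 ↦ 0  <
So 1 of the 9 assignments meets the threshold.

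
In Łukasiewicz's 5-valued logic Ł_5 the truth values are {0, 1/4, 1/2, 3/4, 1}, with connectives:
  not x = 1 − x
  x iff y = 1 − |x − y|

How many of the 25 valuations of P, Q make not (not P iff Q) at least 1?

2

value 1: 2 assignments (counts)
value 3/4: 4 assignments
value 1/2: 6 assignments
value 1/4: 8 assignments
value 0: 5 assignments
So 2 of the 25 assignments meet the threshold.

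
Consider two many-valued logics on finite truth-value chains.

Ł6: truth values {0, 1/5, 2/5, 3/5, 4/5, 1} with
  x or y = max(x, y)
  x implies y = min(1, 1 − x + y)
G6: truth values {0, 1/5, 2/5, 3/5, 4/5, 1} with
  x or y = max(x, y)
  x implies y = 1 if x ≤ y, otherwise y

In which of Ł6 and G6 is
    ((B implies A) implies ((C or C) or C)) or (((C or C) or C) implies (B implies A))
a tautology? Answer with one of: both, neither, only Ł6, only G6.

both

In Ł6: every assignment gives 1 — tautology.
In G6: every assignment gives 1 — tautology.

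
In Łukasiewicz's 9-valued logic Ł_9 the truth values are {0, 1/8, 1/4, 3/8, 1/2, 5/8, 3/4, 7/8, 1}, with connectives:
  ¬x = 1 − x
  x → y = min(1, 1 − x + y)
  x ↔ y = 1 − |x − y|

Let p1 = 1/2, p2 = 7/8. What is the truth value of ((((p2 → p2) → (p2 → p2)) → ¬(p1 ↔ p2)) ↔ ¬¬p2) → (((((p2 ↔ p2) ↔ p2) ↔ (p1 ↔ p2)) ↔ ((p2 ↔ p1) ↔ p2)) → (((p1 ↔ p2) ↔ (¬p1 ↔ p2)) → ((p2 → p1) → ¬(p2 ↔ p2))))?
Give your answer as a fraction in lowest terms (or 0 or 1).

7/8

p2 → p2 = 7/8 → 7/8 = 1
p2 → p2 = 7/8 → 7/8 = 1
(p2 → p2) → (p2 → p2) = 1 → 1 = 1
p1 ↔ p2 = 1/2 ↔ 7/8 = 5/8
¬(p1 ↔ p2) = ¬5/8 = 3/8
((p2 → p2) → (p2 → p2)) → ¬(p1 ↔ p2) = 1 → 3/8 = 3/8
¬p2 = ¬7/8 = 1/8
¬¬p2 = ¬1/8 = 7/8
(((p2 → p2) → (p2 → p2)) → ¬(p1 ↔ p2)) ↔ ¬¬p2 = 3/8 ↔ 7/8 = 1/2
p2 ↔ p2 = 7/8 ↔ 7/8 = 1
(p2 ↔ p2) ↔ p2 = 1 ↔ 7/8 = 7/8
p1 ↔ p2 = 1/2 ↔ 7/8 = 5/8
((p2 ↔ p2) ↔ p2) ↔ (p1 ↔ p2) = 7/8 ↔ 5/8 = 3/4
p2 ↔ p1 = 7/8 ↔ 1/2 = 5/8
(p2 ↔ p1) ↔ p2 = 5/8 ↔ 7/8 = 3/4
(((p2 ↔ p2) ↔ p2) ↔ (p1 ↔ p2)) ↔ ((p2 ↔ p1) ↔ p2) = 3/4 ↔ 3/4 = 1
p1 ↔ p2 = 1/2 ↔ 7/8 = 5/8
¬p1 = ¬1/2 = 1/2
¬p1 ↔ p2 = 1/2 ↔ 7/8 = 5/8
(p1 ↔ p2) ↔ (¬p1 ↔ p2) = 5/8 ↔ 5/8 = 1
p2 → p1 = 7/8 → 1/2 = 5/8
p2 ↔ p2 = 7/8 ↔ 7/8 = 1
¬(p2 ↔ p2) = ¬1 = 0
(p2 → p1) → ¬(p2 ↔ p2) = 5/8 → 0 = 3/8
((p1 ↔ p2) ↔ (¬p1 ↔ p2)) → ((p2 → p1) → ¬(p2 ↔ p2)) = 1 → 3/8 = 3/8
((((p2 ↔ p2) ↔ p2) ↔ (p1 ↔ p2)) ↔ ((p2 ↔ p1) ↔ p2)) → (((p1 ↔ p2) ↔ (¬p1 ↔ p2)) → ((p2 → p1) → ¬(p2 ↔ p2))) = 1 → 3/8 = 3/8
((((p2 → p2) → (p2 → p2)) → ¬(p1 ↔ p2)) ↔ ¬¬p2) → (((((p2 ↔ p2) ↔ p2) ↔ (p1 ↔ p2)) ↔ ((p2 ↔ p1) ↔ p2)) → (((p1 ↔ p2) ↔ (¬p1 ↔ p2)) → ((p2 → p1) → ¬(p2 ↔ p2)))) = 1/2 → 3/8 = 7/8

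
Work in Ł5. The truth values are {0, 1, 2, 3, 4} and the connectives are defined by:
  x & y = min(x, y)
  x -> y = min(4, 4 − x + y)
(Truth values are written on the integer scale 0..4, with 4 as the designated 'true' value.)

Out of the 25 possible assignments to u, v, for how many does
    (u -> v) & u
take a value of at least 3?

5

value 4: 1 assignment (counts)
value 3: 4 assignments (counts)
value 2: 7 assignments
value 1: 7 assignments
value 0: 6 assignments
So 5 of the 25 assignments meet the threshold.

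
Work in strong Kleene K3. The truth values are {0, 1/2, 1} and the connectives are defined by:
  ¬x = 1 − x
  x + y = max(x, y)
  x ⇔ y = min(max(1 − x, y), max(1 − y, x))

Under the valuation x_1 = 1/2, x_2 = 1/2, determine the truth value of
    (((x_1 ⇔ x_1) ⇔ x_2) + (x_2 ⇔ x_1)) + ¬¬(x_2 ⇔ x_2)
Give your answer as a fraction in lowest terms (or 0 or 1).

x_1 ⇔ x_1 = 1/2 ⇔ 1/2 = 1/2
(x_1 ⇔ x_1) ⇔ x_2 = 1/2 ⇔ 1/2 = 1/2
x_2 ⇔ x_1 = 1/2 ⇔ 1/2 = 1/2
((x_1 ⇔ x_1) ⇔ x_2) + (x_2 ⇔ x_1) = 1/2 + 1/2 = 1/2
x_2 ⇔ x_2 = 1/2 ⇔ 1/2 = 1/2
¬(x_2 ⇔ x_2) = ¬1/2 = 1/2
¬¬(x_2 ⇔ x_2) = ¬1/2 = 1/2
(((x_1 ⇔ x_1) ⇔ x_2) + (x_2 ⇔ x_1)) + ¬¬(x_2 ⇔ x_2) = 1/2 + 1/2 = 1/2

1/2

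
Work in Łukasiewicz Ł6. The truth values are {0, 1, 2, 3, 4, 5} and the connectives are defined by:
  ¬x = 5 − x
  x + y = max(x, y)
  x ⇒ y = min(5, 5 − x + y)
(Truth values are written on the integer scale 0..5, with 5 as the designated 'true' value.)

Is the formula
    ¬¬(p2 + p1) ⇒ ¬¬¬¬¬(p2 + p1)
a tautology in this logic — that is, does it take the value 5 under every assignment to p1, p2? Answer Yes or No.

Counterexample: take p1 = 0, p2 = 3.
p2 + p1 = 3 + 0 = 3
¬(p2 + p1) = ¬3 = 2
¬¬(p2 + p1) = ¬2 = 3
p2 + p1 = 3 + 0 = 3
¬(p2 + p1) = ¬3 = 2
¬¬(p2 + p1) = ¬2 = 3
¬¬¬(p2 + p1) = ¬3 = 2
¬¬¬¬(p2 + p1) = ¬2 = 3
¬¬¬¬¬(p2 + p1) = ¬3 = 2
¬¬(p2 + p1) ⇒ ¬¬¬¬¬(p2 + p1) = 3 ⇒ 2 = 4
This gives 4 ≠ 5.

No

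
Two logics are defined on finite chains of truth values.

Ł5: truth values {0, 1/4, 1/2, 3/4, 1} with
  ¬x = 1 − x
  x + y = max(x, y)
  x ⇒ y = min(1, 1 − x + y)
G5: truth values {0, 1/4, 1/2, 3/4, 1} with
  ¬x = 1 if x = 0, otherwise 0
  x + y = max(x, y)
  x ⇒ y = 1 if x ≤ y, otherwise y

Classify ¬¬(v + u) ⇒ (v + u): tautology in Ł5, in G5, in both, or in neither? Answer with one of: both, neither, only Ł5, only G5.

only Ł5

In Ł5: every assignment gives 1 — tautology.
In G5: at u = 0, v = 1/4 the value is 1/4 — not a tautology.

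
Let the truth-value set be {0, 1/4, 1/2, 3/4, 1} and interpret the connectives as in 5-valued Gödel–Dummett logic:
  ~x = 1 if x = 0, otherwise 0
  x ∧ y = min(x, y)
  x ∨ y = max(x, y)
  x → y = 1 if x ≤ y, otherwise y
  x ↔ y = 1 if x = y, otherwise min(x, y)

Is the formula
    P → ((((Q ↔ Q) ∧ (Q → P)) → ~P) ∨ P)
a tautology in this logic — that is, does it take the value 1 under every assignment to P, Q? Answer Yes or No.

Yes

At P = 1/4, Q = 1, for instance:
Q ↔ Q = 1 ↔ 1 = 1
Q → P = 1 → 1/4 = 1/4
(Q ↔ Q) ∧ (Q → P) = 1 ∧ 1/4 = 1/4
~P = ~1/4 = 0
((Q ↔ Q) ∧ (Q → P)) → ~P = 1/4 → 0 = 0
(((Q ↔ Q) ∧ (Q → P)) → ~P) ∨ P = 0 ∨ 1/4 = 1/4
P → ((((Q ↔ Q) ∧ (Q → P)) → ~P) ∨ P) = 1/4 → 1/4 = 1
and checking the remaining 24 assignments likewise gives ≥ 1 in every case.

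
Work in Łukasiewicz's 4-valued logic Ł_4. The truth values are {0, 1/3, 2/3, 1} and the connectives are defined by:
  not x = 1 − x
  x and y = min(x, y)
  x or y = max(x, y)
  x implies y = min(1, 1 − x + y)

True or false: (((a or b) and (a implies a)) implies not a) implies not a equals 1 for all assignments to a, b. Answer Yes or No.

Counterexample: take a = 1/3, b = 0.
a or b = 1/3 or 0 = 1/3
a implies a = 1/3 implies 1/3 = 1
(a or b) and (a implies a) = 1/3 and 1 = 1/3
not a = not 1/3 = 2/3
((a or b) and (a implies a)) implies not a = 1/3 implies 2/3 = 1
not a = not 1/3 = 2/3
(((a or b) and (a implies a)) implies not a) implies not a = 1 implies 2/3 = 2/3
This gives 2/3 ≠ 1.

No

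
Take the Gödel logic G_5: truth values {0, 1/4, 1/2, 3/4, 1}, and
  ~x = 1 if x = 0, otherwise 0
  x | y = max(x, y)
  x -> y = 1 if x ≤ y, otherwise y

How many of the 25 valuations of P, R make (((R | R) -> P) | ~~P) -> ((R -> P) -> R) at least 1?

value 1: 11 assignments (counts)
value 3/4: 2 assignments
value 1/2: 3 assignments
value 1/4: 4 assignments
value 0: 5 assignments
So 11 of the 25 assignments meet the threshold.

11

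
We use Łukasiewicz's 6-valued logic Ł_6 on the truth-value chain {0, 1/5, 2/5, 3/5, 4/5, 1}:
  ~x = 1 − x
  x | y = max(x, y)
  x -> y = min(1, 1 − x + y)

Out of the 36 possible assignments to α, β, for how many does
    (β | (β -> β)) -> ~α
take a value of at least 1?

6

value 1: 6 assignments (counts)
value 4/5: 6 assignments
value 3/5: 6 assignments
value 2/5: 6 assignments
value 1/5: 6 assignments
value 0: 6 assignments
So 6 of the 36 assignments meet the threshold.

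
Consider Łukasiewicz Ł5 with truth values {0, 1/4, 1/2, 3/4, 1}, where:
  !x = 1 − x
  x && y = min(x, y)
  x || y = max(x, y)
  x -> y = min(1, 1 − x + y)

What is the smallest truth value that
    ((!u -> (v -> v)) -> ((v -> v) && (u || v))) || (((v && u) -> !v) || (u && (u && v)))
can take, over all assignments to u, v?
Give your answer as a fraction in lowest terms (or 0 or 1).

3/4

Take u = 1/2, v = 3/4:
!u = !1/2 = 1/2
v -> v = 3/4 -> 3/4 = 1
!u -> (v -> v) = 1/2 -> 1 = 1
v -> v = 3/4 -> 3/4 = 1
u || v = 1/2 || 3/4 = 3/4
(v -> v) && (u || v) = 1 && 3/4 = 3/4
(!u -> (v -> v)) -> ((v -> v) && (u || v)) = 1 -> 3/4 = 3/4
v && u = 3/4 && 1/2 = 1/2
!v = !3/4 = 1/4
(v && u) -> !v = 1/2 -> 1/4 = 3/4
u && v = 1/2 && 3/4 = 1/2
u && (u && v) = 1/2 && 1/2 = 1/2
((v && u) -> !v) || (u && (u && v)) = 3/4 || 1/2 = 3/4
((!u -> (v -> v)) -> ((v -> v) && (u || v))) || (((v && u) -> !v) || (u && (u && v))) = 3/4 || 3/4 = 3/4
No assignment yields a value below 3/4, so this is the minimum.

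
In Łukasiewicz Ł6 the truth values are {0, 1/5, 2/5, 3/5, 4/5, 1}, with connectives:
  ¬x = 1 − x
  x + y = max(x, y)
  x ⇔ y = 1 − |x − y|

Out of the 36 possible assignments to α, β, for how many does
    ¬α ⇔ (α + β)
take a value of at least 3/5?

value 1: 3 assignments (counts)
value 4/5: 11 assignments (counts)
value 3/5: 4 assignments (counts)
value 2/5: 9 assignments
value 1/5: 2 assignments
value 0: 7 assignments
So 18 of the 36 assignments meet the threshold.

18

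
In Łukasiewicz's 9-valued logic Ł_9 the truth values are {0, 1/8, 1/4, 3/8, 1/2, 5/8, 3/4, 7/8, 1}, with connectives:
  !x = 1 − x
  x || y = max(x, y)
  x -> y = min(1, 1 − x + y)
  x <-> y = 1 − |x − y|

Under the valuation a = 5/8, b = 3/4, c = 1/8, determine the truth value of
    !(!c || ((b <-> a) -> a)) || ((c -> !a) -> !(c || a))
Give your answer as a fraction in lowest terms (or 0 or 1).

!c = !1/8 = 7/8
b <-> a = 3/4 <-> 5/8 = 7/8
(b <-> a) -> a = 7/8 -> 5/8 = 3/4
!c || ((b <-> a) -> a) = 7/8 || 3/4 = 7/8
!(!c || ((b <-> a) -> a)) = !7/8 = 1/8
!a = !5/8 = 3/8
c -> !a = 1/8 -> 3/8 = 1
c || a = 1/8 || 5/8 = 5/8
!(c || a) = !5/8 = 3/8
(c -> !a) -> !(c || a) = 1 -> 3/8 = 3/8
!(!c || ((b <-> a) -> a)) || ((c -> !a) -> !(c || a)) = 1/8 || 3/8 = 3/8

3/8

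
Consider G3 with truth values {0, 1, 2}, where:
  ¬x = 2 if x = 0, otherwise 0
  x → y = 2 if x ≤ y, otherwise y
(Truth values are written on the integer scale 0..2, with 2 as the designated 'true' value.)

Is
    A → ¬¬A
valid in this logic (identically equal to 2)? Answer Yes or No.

Yes

A = 0 ↦ 2
A = 1 ↦ 2
A = 2 ↦ 2
Every assignment gives a value ≥ 2.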